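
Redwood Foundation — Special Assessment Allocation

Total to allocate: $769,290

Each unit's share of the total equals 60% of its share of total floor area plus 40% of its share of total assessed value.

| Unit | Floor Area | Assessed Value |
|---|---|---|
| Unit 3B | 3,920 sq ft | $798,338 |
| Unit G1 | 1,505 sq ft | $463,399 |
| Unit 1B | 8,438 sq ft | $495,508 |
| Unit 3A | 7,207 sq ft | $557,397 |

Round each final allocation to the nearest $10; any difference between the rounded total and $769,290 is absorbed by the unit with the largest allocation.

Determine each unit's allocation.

Unit 3B: $192,010; Unit G1: $94,580; Unit 1B: $250,720; Unit 3A: $231,980

Floor area total 21,070; assessed value total 2,314,642.
Blended shares (60% floor area + 40% assessed value): Unit 3B 0.2496; Unit G1 0.1229; Unit 1B 0.3259; Unit 3A 0.3016.
Proportional shares: Unit 3B 192,007.87; Unit G1 94,575.33; Unit 1B 250,723.10; Unit 3A 231,983.69.
Rounded to nearest $10: Unit 3B $192,010; Unit G1 $94,580; Unit 1B $250,720; Unit 3A $231,980. Sum = $769,290.
No rounding difference to absorb.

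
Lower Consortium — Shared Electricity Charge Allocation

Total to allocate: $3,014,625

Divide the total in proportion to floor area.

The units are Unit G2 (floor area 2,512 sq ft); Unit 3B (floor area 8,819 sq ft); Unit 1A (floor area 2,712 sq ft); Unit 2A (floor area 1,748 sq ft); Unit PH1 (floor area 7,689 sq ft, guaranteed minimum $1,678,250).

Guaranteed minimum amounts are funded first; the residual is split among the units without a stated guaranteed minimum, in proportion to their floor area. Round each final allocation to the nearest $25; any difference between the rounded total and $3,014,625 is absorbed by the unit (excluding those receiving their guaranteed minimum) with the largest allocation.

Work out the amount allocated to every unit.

Minimums first: Unit PH1 $1,678,250. Remaining pool $1,336,375.
Remaining pool split over remaining floor area 15,791: Unit G2 212,587.80 → $212,600; Unit 3B 746,342.29 → $746,350; Unit 1A 229,513.58 → $229,525; Unit 2A 147,931.32 → $147,925.
Rounding difference −$25 applied to Unit 3B → $746,325.

Unit G2: $212,600 · Unit 3B: $746,325 · Unit 1A: $229,525 · Unit 2A: $147,925 · Unit PH1: $1,678,250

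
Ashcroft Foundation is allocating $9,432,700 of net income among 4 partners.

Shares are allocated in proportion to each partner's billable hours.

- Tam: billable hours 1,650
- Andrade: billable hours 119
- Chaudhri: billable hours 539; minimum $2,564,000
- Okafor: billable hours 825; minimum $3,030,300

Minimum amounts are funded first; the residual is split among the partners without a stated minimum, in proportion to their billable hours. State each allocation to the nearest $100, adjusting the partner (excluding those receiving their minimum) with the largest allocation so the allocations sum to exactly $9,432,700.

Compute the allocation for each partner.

Tam: $3,580,200 · Andrade: $258,200 · Chaudhri: $2,564,000 · Okafor: $3,030,300

Minimums first: Chaudhri $2,564,000; Okafor $3,030,300. Residual $3,838,400.
Residual split over remaining billable hours 1,769: Tam 3,580,192.20 → $3,580,200; Andrade 258,207.80 → $258,200.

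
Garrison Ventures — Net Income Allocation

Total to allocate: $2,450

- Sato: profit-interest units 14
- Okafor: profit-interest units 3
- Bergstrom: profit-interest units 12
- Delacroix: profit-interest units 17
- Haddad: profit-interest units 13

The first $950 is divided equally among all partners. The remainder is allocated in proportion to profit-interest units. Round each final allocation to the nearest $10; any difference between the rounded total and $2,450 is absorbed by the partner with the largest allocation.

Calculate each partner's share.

$950 shared equally gives $190 per partner.
Remainder $1,500 by profit-interest units (total 59): Sato 355.93 → $360; Okafor 76.27 → $80; Bergstrom 305.08 → $310; Delacroix 432.20 → $430; Haddad 330.51 → $330.
Rounding difference −$10 on remainder applied to Delacroix.
Totals: Sato $190 + $360 = $550; Okafor $190 + $80 = $270; Bergstrom $190 + $310 = $500; Delacroix $190 + $420 = $610; Haddad $190 + $330 = $520.

Sato: $550 | Okafor: $270 | Bergstrom: $500 | Delacroix: $610 | Haddad: $520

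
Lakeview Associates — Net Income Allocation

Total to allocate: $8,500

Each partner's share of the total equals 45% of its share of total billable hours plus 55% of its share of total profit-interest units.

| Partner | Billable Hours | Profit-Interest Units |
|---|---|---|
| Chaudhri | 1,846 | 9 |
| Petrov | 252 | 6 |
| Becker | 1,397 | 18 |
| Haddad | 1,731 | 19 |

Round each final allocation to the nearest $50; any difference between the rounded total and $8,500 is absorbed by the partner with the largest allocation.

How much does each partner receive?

Totals — billable hours 5,226, profit-interest units 52.
Combined weights (45% billable hours + 55% profit-interest units): Chaudhri 0.2541; Petrov 0.0852; Becker 0.3107; Haddad 0.3500.
Unrounded shares: Chaudhri 2,160.25; Petrov 723.87; Becker 2,640.76; Haddad 2,975.12.
Rounded to nearest $50: Chaudhri $2,150; Petrov $700; Becker $2,650; Haddad $3,000. Sum = $8,500.
Rounded total matches; no reconciliation needed.

Chaudhri: $2,150 · Petrov: $700 · Becker: $2,650 · Haddad: $3,000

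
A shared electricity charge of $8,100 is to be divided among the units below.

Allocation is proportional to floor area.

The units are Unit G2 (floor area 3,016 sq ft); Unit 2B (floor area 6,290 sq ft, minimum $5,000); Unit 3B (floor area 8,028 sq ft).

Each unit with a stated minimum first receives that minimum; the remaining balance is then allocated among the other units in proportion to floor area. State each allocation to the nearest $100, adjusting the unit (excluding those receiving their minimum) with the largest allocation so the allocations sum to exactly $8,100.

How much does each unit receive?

Minimums first: Unit 2B $5,000. Residual $3,100.
Residual split over remaining floor area 11,044: Unit G2 846.58 → $800; Unit 3B 2,253.42 → $2,300.

Unit G2: $800 · Unit 2B: $5,000 · Unit 3B: $2,300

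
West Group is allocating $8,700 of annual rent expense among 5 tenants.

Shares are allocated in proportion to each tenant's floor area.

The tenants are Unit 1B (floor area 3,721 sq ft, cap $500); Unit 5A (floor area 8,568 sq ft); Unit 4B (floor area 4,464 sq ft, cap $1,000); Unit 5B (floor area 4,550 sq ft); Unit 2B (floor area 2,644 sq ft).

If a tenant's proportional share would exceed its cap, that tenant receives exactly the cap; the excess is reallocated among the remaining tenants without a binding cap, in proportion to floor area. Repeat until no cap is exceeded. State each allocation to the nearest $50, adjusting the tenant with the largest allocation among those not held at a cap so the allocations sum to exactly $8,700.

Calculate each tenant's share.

Sum of floor area: 23,947.
Unconstrained shares: Unit 1B 1,351.85; Unit 5A 3,112.77; Unit 4B 1,621.78; Unit 5B 1,653.03; Unit 2B 960.57.
Capped: Unit 1B ($500), Unit 4B ($1,000); remaining pool $7,200 reallocated over remaining floor area 15,762.
Remaining shares: Unit 5A 3,913.82 → $3,900; Unit 5B 2,078.42 → $2,100; Unit 2B 1,207.77 → $1,200.

Unit 1B: $500; Unit 5A: $3,900; Unit 4B: $1,000; Unit 5B: $2,100; Unit 2B: $1,200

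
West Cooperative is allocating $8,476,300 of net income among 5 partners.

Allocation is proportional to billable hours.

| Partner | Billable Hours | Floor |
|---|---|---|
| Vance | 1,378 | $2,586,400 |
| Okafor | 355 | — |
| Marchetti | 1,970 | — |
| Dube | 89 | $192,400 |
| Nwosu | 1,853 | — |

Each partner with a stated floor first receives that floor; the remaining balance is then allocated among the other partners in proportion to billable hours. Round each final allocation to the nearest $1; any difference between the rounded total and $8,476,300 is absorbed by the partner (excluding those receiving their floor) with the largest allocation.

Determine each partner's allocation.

Vance: $2,586,400 · Okafor: $484,110 · Marchetti: $2,686,471 · Dube: $192,400 · Nwosu: $2,526,919

Fund the minimums — Vance $2,586,400; Dube $192,400. Remaining pool $5,697,500.
Remaining pool split over remaining billable hours 4,178: Okafor 484,110.22 → $484,110; Marchetti 2,686,470.80 → $2,686,471; Nwosu 2,526,918.98 → $2,526,919.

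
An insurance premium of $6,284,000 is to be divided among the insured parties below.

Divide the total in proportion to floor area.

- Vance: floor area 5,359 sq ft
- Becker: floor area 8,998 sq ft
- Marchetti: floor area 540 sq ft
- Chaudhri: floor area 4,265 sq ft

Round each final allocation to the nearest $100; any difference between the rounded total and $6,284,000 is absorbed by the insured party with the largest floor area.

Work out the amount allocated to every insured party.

Vance: $1,757,400 | Becker: $2,950,800 | Marchetti: $177,100 | Chaudhri: $1,398,700

Total floor area = 5,359 + 8,998 + 540 + 4,265 = 19,162.
Raw shares: Vance 1,757,434.30; Becker 2,950,810.56; Marchetti 177,087.99; Chaudhri 1,398,667.15.
Rounded to nearest $100: Vance $1,757,400; Becker $2,950,800; Marchetti $177,100; Chaudhri $1,398,700. Sum = $6,284,000.
Rounded total matches; no reconciliation needed.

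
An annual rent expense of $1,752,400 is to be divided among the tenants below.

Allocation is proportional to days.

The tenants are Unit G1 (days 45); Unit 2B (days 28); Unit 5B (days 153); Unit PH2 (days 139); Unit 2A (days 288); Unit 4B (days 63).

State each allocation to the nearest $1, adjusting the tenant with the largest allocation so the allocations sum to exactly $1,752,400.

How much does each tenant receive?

Unit G1: $110,137 | Unit 2B: $68,530 | Unit 5B: $374,465 | Unit PH2: $340,201 | Unit 2A: $704,875 | Unit 4B: $154,192

Total days = 716.
Raw shares: Unit G1 45/716 × $1,752,400 = 110,136.87; Unit 2B 28/716 × $1,752,400 = 68,529.61; Unit 5B 153/716 × $1,752,400 = 374,465.36; Unit PH2 139/716 × $1,752,400 = 340,200.56; Unit 2A 288/716 × $1,752,400 = 704,875.98; Unit 4B 63/716 × $1,752,400 = 154,191.62.
After rounding ($1): Unit G1 $110,137; Unit 2B $68,530; Unit 5B $374,465; Unit PH2 $340,201; Unit 2A $704,876; Unit 4B $154,192. Sum = $1,752,401.
Difference $1,752,400 − $1,752,401 = −$1 applied to largest allocation (Unit 2A): Unit 2A becomes $704,875.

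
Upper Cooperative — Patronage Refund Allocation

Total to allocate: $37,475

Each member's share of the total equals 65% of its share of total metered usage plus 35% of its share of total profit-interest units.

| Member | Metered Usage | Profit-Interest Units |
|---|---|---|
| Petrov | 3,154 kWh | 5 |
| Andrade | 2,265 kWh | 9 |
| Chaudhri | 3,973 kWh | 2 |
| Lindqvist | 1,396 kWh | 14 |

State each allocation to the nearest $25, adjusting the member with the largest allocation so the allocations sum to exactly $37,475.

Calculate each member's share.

Metered usage total 10,788; profit-interest units total 30.
Composite weights (65% metered usage + 35% profit-interest units): Petrov 0.2484; Andrade 0.2415; Chaudhri 0.2627; Lindqvist 0.2474.
Pro-rata amounts: Petrov 9,307.61; Andrade 9,049.13; Chaudhri 9,845.25; Lindqvist 9,273.01.
At nearest $25: Petrov $9,300; Andrade $9,050; Chaudhri $9,850; Lindqvist $9,275. Sum = $37,475.
Sum already equals the total — no adjustment.

Petrov: $9,300 · Andrade: $9,050 · Chaudhri: $9,850 · Lindqvist: $9,275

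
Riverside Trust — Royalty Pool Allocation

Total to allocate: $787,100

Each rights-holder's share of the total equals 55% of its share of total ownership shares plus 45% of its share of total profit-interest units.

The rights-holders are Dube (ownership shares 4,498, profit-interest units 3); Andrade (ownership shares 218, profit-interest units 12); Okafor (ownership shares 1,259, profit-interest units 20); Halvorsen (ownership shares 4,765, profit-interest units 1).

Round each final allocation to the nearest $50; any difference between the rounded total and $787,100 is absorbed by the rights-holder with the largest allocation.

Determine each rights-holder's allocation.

Ownership shares total 10,740; profit-interest units total 36.
Combined weights (55% ownership shares + 45% profit-interest units): Dube 0.2678; Andrade 0.1612; Okafor 0.3145; Halvorsen 0.2565.
Pro-rata amounts: Dube 210,820.41; Andrade 126,852.08; Okafor 247,522.43; Halvorsen 201,905.07.
Rounded to nearest $50: Dube $210,800; Andrade $126,850; Okafor $247,500; Halvorsen $201,900. Sum = $787,050.
Difference $787,100 − $787,050 = +$50 applied to largest allocation (Okafor): Okafor becomes $247,550.

Dube: $210,800 · Andrade: $126,850 · Okafor: $247,550 · Halvorsen: $201,900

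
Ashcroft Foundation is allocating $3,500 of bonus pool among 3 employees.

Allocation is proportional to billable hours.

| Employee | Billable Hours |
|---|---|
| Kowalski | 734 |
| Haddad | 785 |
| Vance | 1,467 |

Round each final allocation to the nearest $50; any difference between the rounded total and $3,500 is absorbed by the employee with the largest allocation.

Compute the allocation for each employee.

Kowalski: $850 | Haddad: $900 | Vance: $1,750

Sum of billable hours: 2,986.
Raw shares: Kowalski 734/2,986 × $3,500 = 860.35; Haddad 785/2,986 × $3,500 = 920.13; Vance 1,467/2,986 × $3,500 = 1,719.52.
At nearest $50: Kowalski $850; Haddad $900; Vance $1,700. Sum = $3,450.
Difference $3,500 − $3,450 = +$50 applied to largest allocation (Vance): Vance becomes $1,750.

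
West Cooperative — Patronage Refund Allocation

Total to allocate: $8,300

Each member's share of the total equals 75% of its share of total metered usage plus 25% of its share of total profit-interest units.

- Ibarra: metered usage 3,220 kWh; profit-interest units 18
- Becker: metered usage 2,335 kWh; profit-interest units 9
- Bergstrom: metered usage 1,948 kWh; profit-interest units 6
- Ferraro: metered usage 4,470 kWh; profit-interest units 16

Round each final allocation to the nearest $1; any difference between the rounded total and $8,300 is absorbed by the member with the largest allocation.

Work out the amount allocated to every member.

Ibarra: $2,436; Becker: $1,595; Bergstrom: $1,267; Ferraro: $3,002

Totals — metered usage 11,973, profit-interest units 49.
Blended shares (75% metered usage + 25% profit-interest units): Ibarra 0.2935; Becker 0.1922; Bergstrom 0.1526; Ferraro 0.3616.
Pro-rata amounts: Ibarra 2,436.39; Becker 1,595.14; Bergstrom 1,266.89; Ferraro 3,001.59.
After rounding ($1): Ibarra $2,436; Becker $1,595; Bergstrom $1,267; Ferraro $3,002. Sum = $8,300.
Sum already equals the total — no adjustment.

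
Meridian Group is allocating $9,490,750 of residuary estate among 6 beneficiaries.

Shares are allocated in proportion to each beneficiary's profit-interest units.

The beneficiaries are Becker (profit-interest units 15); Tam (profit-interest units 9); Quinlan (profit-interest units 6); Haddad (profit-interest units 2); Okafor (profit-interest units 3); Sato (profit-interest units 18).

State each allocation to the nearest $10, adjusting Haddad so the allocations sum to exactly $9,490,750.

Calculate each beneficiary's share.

Total profit-interest units = 53.
Proportional shares: Becker 15/53 × $9,490,750 = 2,686,061.32; Tam 9/53 × $9,490,750 = 1,611,636.79; Quinlan 6/53 × $9,490,750 = 1,074,424.53; Haddad 2/53 × $9,490,750 = 358,141.51; Okafor 3/53 × $9,490,750 = 537,212.26; Sato 18/53 × $9,490,750 = 3,223,273.58.
Rounded to nearest $10: Becker $2,686,060; Tam $1,611,640; Quinlan $1,074,420; Haddad $358,140; Okafor $537,210; Sato $3,223,270. Sum = $9,490,740.
Difference $9,490,750 − $9,490,740 = +$10 applied to Haddad: Haddad becomes $358,150.

Becker: $2,686,060 | Tam: $1,611,640 | Quinlan: $1,074,420 | Haddad: $358,150 | Okafor: $537,210 | Sato: $3,223,270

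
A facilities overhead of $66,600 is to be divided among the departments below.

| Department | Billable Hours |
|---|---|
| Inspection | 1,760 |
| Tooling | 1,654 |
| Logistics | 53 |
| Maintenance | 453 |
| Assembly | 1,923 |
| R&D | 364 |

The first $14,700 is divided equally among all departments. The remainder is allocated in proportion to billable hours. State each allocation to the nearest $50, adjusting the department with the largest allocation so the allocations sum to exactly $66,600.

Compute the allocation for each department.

$14,700 shared equally gives $2,450 per department.
Remainder $51,900 by billable hours (total 6,207): Inspection 14,716.29 → $14,700; Tooling 13,829.97 → $13,850; Logistics 443.16 → $450; Maintenance 3,787.77 → $3,800; Assembly 16,079.22 → $16,100; R&D 3,043.60 → $3,050.
Rounding difference −$50 on remainder applied to Assembly.
Totals: Inspection $2,450 + $14,700 = $17,150; Tooling $2,450 + $13,850 = $16,300; Logistics $2,450 + $450 = $2,900; Maintenance $2,450 + $3,800 = $6,250; Assembly $2,450 + $16,050 = $18,500; R&D $2,450 + $3,050 = $5,500.

Inspection: $17,150; Tooling: $16,300; Logistics: $2,900; Maintenance: $6,250; Assembly: $18,500; R&D: $5,500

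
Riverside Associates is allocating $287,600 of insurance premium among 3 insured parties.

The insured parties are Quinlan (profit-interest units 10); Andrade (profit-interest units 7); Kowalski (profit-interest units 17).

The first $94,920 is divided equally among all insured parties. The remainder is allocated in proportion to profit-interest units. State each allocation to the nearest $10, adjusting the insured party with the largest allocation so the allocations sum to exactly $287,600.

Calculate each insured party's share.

First tranche $94,920 split equally: $31,640 each.
Remainder $192,680 by profit-interest units (total 34): Quinlan 56,670.59 → $56,670; Andrade 39,669.41 → $39,670; Kowalski 96,340.00 → $96,340.
Totals: Quinlan $31,640 + $56,670 = $88,310; Andrade $31,640 + $39,670 = $71,310; Kowalski $31,640 + $96,340 = $127,980.

Quinlan: $88,310 | Andrade: $71,310 | Kowalski: $127,980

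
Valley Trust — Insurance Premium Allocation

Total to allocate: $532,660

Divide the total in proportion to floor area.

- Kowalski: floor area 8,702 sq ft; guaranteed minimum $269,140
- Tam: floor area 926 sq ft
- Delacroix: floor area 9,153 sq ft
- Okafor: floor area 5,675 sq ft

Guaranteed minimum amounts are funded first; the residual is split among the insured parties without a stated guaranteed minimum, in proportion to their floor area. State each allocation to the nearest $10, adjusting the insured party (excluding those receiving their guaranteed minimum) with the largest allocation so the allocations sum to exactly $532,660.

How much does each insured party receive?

Kowalski: $269,140 | Tam: $15,490 | Delacroix: $153,100 | Okafor: $94,930

Fund the minimums — Kowalski $269,140. Residual $263,520.
Residual split over remaining floor area 15,754: Tam 15,489.37 → $15,490; Delacroix 153,103.88 → $153,100; Okafor 94,926.75 → $94,930.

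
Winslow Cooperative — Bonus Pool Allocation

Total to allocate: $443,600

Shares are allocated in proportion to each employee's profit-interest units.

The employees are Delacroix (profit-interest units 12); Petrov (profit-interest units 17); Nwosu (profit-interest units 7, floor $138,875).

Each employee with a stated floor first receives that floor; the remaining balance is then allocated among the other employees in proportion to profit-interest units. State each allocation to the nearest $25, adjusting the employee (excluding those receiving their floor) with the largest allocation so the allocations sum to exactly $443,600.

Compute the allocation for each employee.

Fund the minimums — Nwosu $138,875. Balance $304,725.
Balance split over remaining profit-interest units 29: Delacroix 126,093.10 → $126,100; Petrov 178,631.90 → $178,625.

Delacroix: $126,100; Petrov: $178,625; Nwosu: $138,875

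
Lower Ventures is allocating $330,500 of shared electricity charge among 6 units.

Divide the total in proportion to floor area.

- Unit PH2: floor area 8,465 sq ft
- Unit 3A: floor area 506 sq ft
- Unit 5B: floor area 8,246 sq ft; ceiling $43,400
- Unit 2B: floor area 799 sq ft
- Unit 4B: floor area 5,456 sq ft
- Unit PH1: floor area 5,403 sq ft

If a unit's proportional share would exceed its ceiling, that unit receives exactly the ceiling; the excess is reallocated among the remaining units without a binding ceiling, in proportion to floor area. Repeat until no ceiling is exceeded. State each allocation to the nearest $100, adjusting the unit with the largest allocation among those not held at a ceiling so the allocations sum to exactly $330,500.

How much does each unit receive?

Total floor area = 28,875.
Pro-rata shares before constraints: Unit PH2 96,889.44; Unit 3A 5,791.62; Unit 5B 94,382.79; Unit 2B 9,145.26; Unit 4B 62,448.76; Unit PH1 61,842.13.
Capped: Unit 5B ($43,400); balance $287,100 reallocated over remaining floor area 20,629.
Shares after redistribution: Unit PH2 117,809.95 → $117,800; Unit 3A 7,042.15 → $7,000; Unit 2B 11,119.92 → $11,100; Unit 4B 75,932.79 → $75,900; Unit PH1 75,195.18 → $75,200.
Rounding difference +$100 applied to Unit PH2 → $117,900.

Unit PH2: $117,900; Unit 3A: $7,000; Unit 5B: $43,400; Unit 2B: $11,100; Unit 4B: $75,900; Unit PH1: $75,200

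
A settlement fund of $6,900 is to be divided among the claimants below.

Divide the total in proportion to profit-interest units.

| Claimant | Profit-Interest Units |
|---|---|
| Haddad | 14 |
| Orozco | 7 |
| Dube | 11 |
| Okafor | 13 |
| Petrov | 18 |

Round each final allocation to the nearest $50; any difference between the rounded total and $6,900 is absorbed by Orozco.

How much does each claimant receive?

Haddad: $1,550 | Orozco: $800 | Dube: $1,200 | Okafor: $1,400 | Petrov: $1,950

Total profit-interest units = 63.
Pro-rata amounts: Haddad 14/63 × $6,900 = 1,533.33; Orozco 7/63 × $6,900 = 766.67; Dube 11/63 × $6,900 = 1,204.76; Okafor 13/63 × $6,900 = 1,423.81; Petrov 18/63 × $6,900 = 1,971.43.
At nearest $50: Haddad $1,550; Orozco $750; Dube $1,200; Okafor $1,400; Petrov $1,950. Sum = $6,850.
Difference $6,900 − $6,850 = +$50 applied to Orozco: Orozco becomes $800.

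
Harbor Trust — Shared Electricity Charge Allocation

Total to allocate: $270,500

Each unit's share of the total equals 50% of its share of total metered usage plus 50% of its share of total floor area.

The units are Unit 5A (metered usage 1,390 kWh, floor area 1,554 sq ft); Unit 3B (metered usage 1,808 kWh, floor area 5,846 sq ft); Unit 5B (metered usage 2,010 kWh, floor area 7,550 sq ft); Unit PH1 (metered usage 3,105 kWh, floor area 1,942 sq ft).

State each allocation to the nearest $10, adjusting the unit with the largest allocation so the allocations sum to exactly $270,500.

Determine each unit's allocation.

Totals — metered usage 8,313, floor area 16,892.
Combined weights (50% metered usage + 50% floor area): Unit 5A 0.1296; Unit 3B 0.2818; Unit 5B 0.3444; Unit PH1 0.2442.
Raw shares: Unit 5A 35,057.37; Unit 3B 76,223.07; Unit 5B 93,153.05; Unit PH1 66,066.52.
After rounding ($10): Unit 5A $35,060; Unit 3B $76,220; Unit 5B $93,150; Unit PH1 $66,070. Sum = $270,500.
No rounding difference to absorb.

Unit 5A: $35,060; Unit 3B: $76,220; Unit 5B: $93,150; Unit PH1: $66,070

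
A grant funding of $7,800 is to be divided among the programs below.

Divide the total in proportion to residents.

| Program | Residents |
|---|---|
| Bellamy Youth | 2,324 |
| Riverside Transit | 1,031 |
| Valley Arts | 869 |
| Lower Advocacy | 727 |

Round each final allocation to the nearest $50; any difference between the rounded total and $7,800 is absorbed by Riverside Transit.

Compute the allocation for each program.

Bellamy Youth: $3,650 · Riverside Transit: $1,650 · Valley Arts: $1,350 · Lower Advocacy: $1,150

Combined residents = 4,951.
Pro-rata amounts: Bellamy Youth 2,324/4,951 × $7,800 = 3,661.32; Riverside Transit 1,031/4,951 × $7,800 = 1,624.28; Valley Arts 869/4,951 × $7,800 = 1,369.06; Lower Advocacy 727/4,951 × $7,800 = 1,145.34.
Rounded to nearest $50: Bellamy Youth $3,650; Riverside Transit $1,600; Valley Arts $1,350; Lower Advocacy $1,150. Sum = $7,750.
Difference $7,800 − $7,750 = +$50 applied to Riverside Transit: Riverside Transit becomes $1,650.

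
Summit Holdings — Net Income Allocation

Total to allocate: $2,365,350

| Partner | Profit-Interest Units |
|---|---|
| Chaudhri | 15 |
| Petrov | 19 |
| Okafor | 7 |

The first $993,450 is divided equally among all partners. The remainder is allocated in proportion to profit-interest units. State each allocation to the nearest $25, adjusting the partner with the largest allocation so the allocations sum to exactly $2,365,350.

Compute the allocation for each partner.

$993,450 shared equally gives $331,150 per partner.
Remainder $1,371,900 by profit-interest units (total 41): Chaudhri 501,914.63 → $501,925; Petrov 635,758.54 → $635,750; Okafor 234,226.83 → $234,225.
Totals: Chaudhri $331,150 + $501,925 = $833,075; Petrov $331,150 + $635,750 = $966,900; Okafor $331,150 + $234,225 = $565,375.

Chaudhri: $833,075; Petrov: $966,900; Okafor: $565,375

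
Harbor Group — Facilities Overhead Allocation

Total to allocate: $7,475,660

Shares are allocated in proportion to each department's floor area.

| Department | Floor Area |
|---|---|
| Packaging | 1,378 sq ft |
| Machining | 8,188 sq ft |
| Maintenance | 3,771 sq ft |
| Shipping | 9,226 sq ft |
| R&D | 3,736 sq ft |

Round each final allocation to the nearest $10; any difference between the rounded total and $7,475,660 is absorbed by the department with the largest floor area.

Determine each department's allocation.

Packaging: $391,710 | Machining: $2,327,490 | Maintenance: $1,071,930 | Shipping: $2,622,550 | R&D: $1,061,980

Combined floor area = 1,378 + 8,188 + 3,771 + 9,226 + 3,736 = 26,299.
Raw shares: Packaging 391,705.37; Machining 2,327,491.69; Maintenance 1,071,931.02; Shipping 2,622,549.87; R&D 1,061,982.04.
Rounded to nearest $10: Packaging $391,710; Machining $2,327,490; Maintenance $1,071,930; Shipping $2,622,550; R&D $1,061,980. Sum = $7,475,660.
Sum already equals the total — no adjustment.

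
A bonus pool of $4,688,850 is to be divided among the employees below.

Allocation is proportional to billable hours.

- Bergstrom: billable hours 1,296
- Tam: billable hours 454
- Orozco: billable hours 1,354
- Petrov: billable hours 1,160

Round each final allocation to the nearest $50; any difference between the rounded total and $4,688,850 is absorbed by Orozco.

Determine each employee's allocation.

Bergstrom: $1,425,150 · Tam: $499,250 · Orozco: $1,488,850 · Petrov: $1,275,600

Combined billable hours = 4,264.
Pro-rata amounts: Bergstrom 1,296/4,264 × $4,688,850 = 1,425,128.89; Tam 454/4,264 × $4,688,850 = 499,234.97; Orozco 1,354/4,264 × $4,688,850 = 1,488,907.81; Petrov 1,160/4,264 × $4,688,850 = 1,275,578.33.
Rounded to nearest $50: Bergstrom $1,425,150; Tam $499,250; Orozco $1,488,900; Petrov $1,275,600. Sum = $4,688,900.
Difference $4,688,850 − $4,688,900 = −$50 applied to Orozco: Orozco becomes $1,488,850.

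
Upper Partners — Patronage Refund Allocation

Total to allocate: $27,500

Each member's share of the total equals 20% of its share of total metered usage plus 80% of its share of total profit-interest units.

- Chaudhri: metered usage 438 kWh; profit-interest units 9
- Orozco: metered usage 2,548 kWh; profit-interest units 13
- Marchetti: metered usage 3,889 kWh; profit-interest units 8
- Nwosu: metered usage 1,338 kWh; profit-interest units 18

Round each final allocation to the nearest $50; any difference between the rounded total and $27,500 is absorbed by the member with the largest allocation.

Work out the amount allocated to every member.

Totals — metered usage 8,213, profit-interest units 48.
Combined weights (20% metered usage + 80% profit-interest units): Chaudhri 0.1607; Orozco 0.2787; Marchetti 0.2280; Nwosu 0.3326.
Pro-rata amounts: Chaudhri 4,418.32; Orozco 7,664.65; Marchetti 6,271.01; Nwosu 9,146.02.
At nearest $50: Chaudhri $4,400; Orozco $7,650; Marchetti $6,250; Nwosu $9,150. Sum = $27,450.
Difference $27,500 − $27,450 = +$50 applied to largest allocation (Nwosu): Nwosu becomes $9,200.

Chaudhri: $4,400; Orozco: $7,650; Marchetti: $6,250; Nwosu: $9,200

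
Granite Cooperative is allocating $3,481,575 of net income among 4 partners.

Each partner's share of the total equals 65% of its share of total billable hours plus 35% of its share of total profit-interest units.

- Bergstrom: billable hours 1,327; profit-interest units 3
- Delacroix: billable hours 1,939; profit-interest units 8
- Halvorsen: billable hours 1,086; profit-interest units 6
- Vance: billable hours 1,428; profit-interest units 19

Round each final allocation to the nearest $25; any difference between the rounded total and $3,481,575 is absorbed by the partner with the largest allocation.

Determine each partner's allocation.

Bergstrom: $621,100 · Delacroix: $1,029,950 · Halvorsen: $628,300 · Vance: $1,202,225

Billable hours total 5,780; profit-interest units total 36.
Combined weights (65% billable hours + 35% profit-interest units): Bergstrom 0.1784; Delacroix 0.2958; Halvorsen 0.1805; Vance 0.3453.
Proportional shares: Bergstrom 621,101.74; Delacroix 1,029,959.24; Halvorsen 628,289.76; Vance 1,202,224.26.
After rounding ($25): Bergstrom $621,100; Delacroix $1,029,950; Halvorsen $628,300; Vance $1,202,225. Sum = $3,481,575.
No rounding difference to absorb.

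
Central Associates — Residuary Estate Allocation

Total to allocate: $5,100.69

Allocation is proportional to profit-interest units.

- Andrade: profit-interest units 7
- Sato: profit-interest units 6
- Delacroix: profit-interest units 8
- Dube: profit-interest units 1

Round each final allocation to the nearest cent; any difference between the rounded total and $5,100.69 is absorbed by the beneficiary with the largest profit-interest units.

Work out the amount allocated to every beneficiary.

Combined profit-interest units = 7 + 6 + 8 + 1 = 22.
Raw shares: Andrade 1,622.9468; Sato 1,391.0973; Delacroix 1,854.7964; Dube 231.8495.
Rounded to nearest cent: Andrade $1,622.95; Sato $1,391.10; Delacroix $1,854.80; Dube $231.85. Sum = $5,100.70.
Difference $5,100.69 − $5,100.70 = −$0.01 applied to largest profit-interest units (Delacroix): Delacroix becomes $1,854.79.

Andrade: $1,622.95; Sato: $1,391.10; Delacroix: $1,854.79; Dube: $231.85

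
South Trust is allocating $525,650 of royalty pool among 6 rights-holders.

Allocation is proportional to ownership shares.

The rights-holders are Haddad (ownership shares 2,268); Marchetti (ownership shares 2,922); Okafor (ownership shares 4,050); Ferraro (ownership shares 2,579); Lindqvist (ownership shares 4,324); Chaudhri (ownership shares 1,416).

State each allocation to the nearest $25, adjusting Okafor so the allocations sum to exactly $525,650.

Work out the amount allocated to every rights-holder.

Haddad: $67,900 · Marchetti: $87,475 · Okafor: $121,225 · Ferraro: $77,200 · Lindqvist: $129,450 · Chaudhri: $42,400

Combined ownership shares = 17,559.
Unrounded shares: Haddad 2,268/17,559 × $525,650 = 67,895.34; Marchetti 2,922/17,559 × $525,650 = 87,473.62; Okafor 4,050/17,559 × $525,650 = 121,241.67; Ferraro 2,579/17,559 × $525,650 = 77,205.50; Lindqvist 4,324/17,559 × $525,650 = 129,444.19; Chaudhri 1,416/17,559 × $525,650 = 42,389.68.
Rounded to nearest $25: Haddad $67,900; Marchetti $87,475; Okafor $121,250; Ferraro $77,200; Lindqvist $129,450; Chaudhri $42,400. Sum = $525,675.
Difference $525,650 − $525,675 = −$25 applied to Okafor: Okafor becomes $121,225.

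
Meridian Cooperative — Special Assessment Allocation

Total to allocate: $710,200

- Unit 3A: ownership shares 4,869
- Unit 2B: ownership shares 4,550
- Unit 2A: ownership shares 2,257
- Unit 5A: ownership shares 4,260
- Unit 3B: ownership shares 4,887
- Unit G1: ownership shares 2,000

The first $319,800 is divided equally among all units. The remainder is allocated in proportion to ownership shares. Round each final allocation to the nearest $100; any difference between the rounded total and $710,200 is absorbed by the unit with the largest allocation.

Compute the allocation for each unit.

First tranche $319,800 split equally: $53,300 each.
Remainder $390,400 by ownership shares (total 22,823): Unit 3A 83,286.93 → $83,300; Unit 2B 77,830.26 → $77,800; Unit 2A 38,607.23 → $38,600; Unit 5A 72,869.65 → $72,900; Unit 3B 83,594.83 → $83,600; Unit G1 34,211.10 → $34,200.
Totals: Unit 3A $53,300 + $83,300 = $136,600; Unit 2B $53,300 + $77,800 = $131,100; Unit 2A $53,300 + $38,600 = $91,900; Unit 5A $53,300 + $72,900 = $126,200; Unit 3B $53,300 + $83,600 = $136,900; Unit G1 $53,300 + $34,200 = $87,500.

Unit 3A: $136,600 | Unit 2B: $131,100 | Unit 2A: $91,900 | Unit 5A: $126,200 | Unit 3B: $136,900 | Unit G1: $87,500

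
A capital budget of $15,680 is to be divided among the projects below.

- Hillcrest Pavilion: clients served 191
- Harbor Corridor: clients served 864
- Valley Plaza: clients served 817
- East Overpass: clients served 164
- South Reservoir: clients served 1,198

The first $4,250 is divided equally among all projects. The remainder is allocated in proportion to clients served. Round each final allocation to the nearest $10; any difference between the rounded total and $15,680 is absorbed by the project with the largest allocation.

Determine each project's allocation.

First tranche $4,250 split equally: $850 each.
Remainder $11,430 by clients served (total 3,234): Hillcrest Pavilion 675.06 → $680; Harbor Corridor 3,053.65 → $3,050; Valley Plaza 2,887.54 → $2,890; East Overpass 579.63 → $580; South Reservoir 4,234.12 → $4,230.
Totals: Hillcrest Pavilion $850 + $680 = $1,530; Harbor Corridor $850 + $3,050 = $3,900; Valley Plaza $850 + $2,890 = $3,740; East Overpass $850 + $580 = $1,430; South Reservoir $850 + $4,230 = $5,080.

Hillcrest Pavilion: $1,530 | Harbor Corridor: $3,900 | Valley Plaza: $3,740 | East Overpass: $1,430 | South Reservoir: $5,080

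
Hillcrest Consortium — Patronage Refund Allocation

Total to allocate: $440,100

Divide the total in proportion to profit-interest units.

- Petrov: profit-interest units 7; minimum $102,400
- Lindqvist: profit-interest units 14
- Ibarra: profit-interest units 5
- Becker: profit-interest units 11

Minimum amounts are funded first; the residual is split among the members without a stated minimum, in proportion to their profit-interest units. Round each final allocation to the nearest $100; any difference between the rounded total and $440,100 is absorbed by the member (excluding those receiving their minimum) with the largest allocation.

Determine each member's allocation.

Petrov: $102,400; Lindqvist: $157,600; Ibarra: $56,300; Becker: $123,800

Guaranteed amounts: Petrov $102,400. Residual $337,700.
Residual split over remaining profit-interest units 30: Lindqvist 157,593.33 → $157,600; Ibarra 56,283.33 → $56,300; Becker 123,823.33 → $123,800.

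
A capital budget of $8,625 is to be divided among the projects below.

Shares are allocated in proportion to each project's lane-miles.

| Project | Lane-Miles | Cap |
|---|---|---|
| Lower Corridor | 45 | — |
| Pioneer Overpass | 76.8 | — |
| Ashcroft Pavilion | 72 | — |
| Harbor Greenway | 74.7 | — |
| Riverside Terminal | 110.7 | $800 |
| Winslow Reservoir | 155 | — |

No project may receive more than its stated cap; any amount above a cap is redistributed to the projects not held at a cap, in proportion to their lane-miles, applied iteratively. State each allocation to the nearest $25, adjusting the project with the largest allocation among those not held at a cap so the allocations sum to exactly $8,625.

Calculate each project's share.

Lane-miles total: 534.2.
Pro-rata shares before constraints: Lower Corridor 726.55; Pioneer Overpass 1,239.99; Ashcroft Pavilion 1,162.49; Harbor Greenway 1,206.08; Riverside Terminal 1,787.32; Winslow Reservoir 2,502.57.
Cap binds for Riverside Terminal ($800); balance $7,825 reallocated over remaining lane-miles 423.5.
Redistributed shares: Lower Corridor 831.46 → $825; Pioneer Overpass 1,419.03 → $1,425; Ashcroft Pavilion 1,330.34 → $1,325; Harbor Greenway 1,380.23 → $1,375; Winslow Reservoir 2,863.93 → $2,875.

Lower Corridor: $825 · Pioneer Overpass: $1,425 · Ashcroft Pavilion: $1,325 · Harbor Greenway: $1,375 · Riverside Terminal: $800 · Winslow Reservoir: $2,875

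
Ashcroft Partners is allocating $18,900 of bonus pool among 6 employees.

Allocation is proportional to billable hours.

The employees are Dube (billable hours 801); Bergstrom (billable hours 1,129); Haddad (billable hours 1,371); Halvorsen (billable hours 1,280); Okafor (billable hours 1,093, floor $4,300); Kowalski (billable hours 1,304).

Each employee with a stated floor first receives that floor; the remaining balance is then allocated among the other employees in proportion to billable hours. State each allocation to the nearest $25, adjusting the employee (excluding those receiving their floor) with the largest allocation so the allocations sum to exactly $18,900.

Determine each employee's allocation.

Minimums first: Okafor $4,300. Remaining pool $14,600.
Remaining pool split over remaining billable hours 5,885: Dube 1,987.19 → $1,975; Bergstrom 2,800.92 → $2,800; Haddad 3,401.29 → $3,400; Halvorsen 3,175.53 → $3,175; Kowalski 3,235.07 → $3,225.
Rounding difference +$25 applied to Haddad → $3,425.

Dube: $1,975 · Bergstrom: $2,800 · Haddad: $3,425 · Halvorsen: $3,175 · Okafor: $4,300 · Kowalski: $3,225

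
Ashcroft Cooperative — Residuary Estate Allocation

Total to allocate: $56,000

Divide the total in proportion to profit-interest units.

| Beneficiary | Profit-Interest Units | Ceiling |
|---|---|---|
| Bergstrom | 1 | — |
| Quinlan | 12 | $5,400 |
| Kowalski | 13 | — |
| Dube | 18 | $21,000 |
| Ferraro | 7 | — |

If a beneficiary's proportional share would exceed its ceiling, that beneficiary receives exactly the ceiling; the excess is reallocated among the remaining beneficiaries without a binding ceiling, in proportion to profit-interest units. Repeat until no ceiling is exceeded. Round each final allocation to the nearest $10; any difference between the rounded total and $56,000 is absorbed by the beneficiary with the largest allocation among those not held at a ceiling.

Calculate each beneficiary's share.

Profit-interest units total: 51.
Proportional shares (ignoring caps): Bergstrom 1,098.04; Quinlan 13,176.47; Kowalski 14,274.51; Dube 19,764.71; Ferraro 7,686.27.
Cap binds for Quinlan ($5,400); balance $50,600 reallocated over remaining profit-interest units 39.
Cap binds for Dube ($21,000); balance $29,600 reallocated over remaining profit-interest units 21.
Shares after redistribution: Bergstrom 1,409.52 → $1,410; Kowalski 18,323.81 → $18,320; Ferraro 9,866.67 → $9,870.

Bergstrom: $1,410; Quinlan: $5,400; Kowalski: $18,320; Dube: $21,000; Ferraro: $9,870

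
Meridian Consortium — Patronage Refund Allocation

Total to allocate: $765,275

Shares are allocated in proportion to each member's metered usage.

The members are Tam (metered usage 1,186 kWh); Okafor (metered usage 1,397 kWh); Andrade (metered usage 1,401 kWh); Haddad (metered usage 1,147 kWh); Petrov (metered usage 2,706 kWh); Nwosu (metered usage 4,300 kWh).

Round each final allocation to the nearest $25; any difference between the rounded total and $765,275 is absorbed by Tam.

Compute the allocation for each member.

Tam: $74,800; Okafor: $88,075; Andrade: $88,325; Haddad: $72,325; Petrov: $170,625; Nwosu: $271,125

Sum of metered usage: 12,137.
Pro-rata amounts: Tam 1,186/12,137 × $765,275 = 74,780.93; Okafor 1,397/12,137 × $765,275 = 88,085.13; Andrade 1,401/12,137 × $765,275 = 88,337.34; Haddad 1,147/12,137 × $765,275 = 72,321.86; Petrov 2,706/12,137 × $765,275 = 170,621.58; Nwosu 4,300/12,137 × $765,275 = 271,128.16.
After rounding ($25): Tam $74,775; Okafor $88,075; Andrade $88,325; Haddad $72,325; Petrov $170,625; Nwosu $271,125. Sum = $765,250.
Difference $765,275 − $765,250 = +$25 applied to Tam: Tam becomes $74,800.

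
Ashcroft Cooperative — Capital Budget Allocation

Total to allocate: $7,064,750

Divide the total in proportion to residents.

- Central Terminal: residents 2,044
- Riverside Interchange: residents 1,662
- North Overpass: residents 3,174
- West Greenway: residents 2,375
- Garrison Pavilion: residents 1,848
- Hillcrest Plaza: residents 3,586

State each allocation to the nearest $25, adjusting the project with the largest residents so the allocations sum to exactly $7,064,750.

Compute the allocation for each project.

Central Terminal: $983,075 · Riverside Interchange: $799,350 · North Overpass: $1,526,550 · West Greenway: $1,142,275 · Garrison Pavilion: $888,800 · Hillcrest Plaza: $1,724,700

Residents total: 2,044 + 1,662 + 3,174 + 2,375 + 1,848 + 3,586 = 14,689.
Unrounded shares: Central Terminal 983,072.30; Riverside Interchange 799,347.44; North Overpass 1,526,551.60; West Greenway 1,142,268.45; Garrison Pavilion 888,805.09; Hillcrest Plaza 1,724,705.12.
Rounded to nearest $25: Central Terminal $983,075; Riverside Interchange $799,350; North Overpass $1,526,550; West Greenway $1,142,275; Garrison Pavilion $888,800; Hillcrest Plaza $1,724,700. Sum = $7,064,750.
Sum already equals the total — no adjustment.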